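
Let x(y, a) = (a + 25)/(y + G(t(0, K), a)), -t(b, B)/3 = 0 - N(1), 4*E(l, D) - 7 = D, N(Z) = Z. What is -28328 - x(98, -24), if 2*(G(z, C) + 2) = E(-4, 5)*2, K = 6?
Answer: -2804473/99 ≈ -28328.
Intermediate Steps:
E(l, D) = 7/4 + D/4
t(b, B) = 3 (t(b, B) = -3*(0 - 1*1) = -3*(0 - 1) = -3*(-1) = 3)
G(z, C) = 1 (G(z, C) = -2 + ((7/4 + (¼)*5)*2)/2 = -2 + ((7/4 + 5/4)*2)/2 = -2 + (3*2)/2 = -2 + (½)*6 = -2 + 3 = 1)
x(y, a) = (25 + a)/(1 + y) (x(y, a) = (a + 25)/(y + 1) = (25 + a)/(1 + y))
-28328 - x(98, -24) = -28328 - (25 - 24)/(1 + 98) = -28328 - 1/99 = -2804473/99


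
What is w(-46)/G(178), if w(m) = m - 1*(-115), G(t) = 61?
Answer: 69/61 ≈ 1.1311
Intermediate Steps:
w(m) = 115 + m (w(m) = m + 115 = 115 + m)
w(-46)/G(178) = (115 - 46)/61 = 69*(1/61) = 69/61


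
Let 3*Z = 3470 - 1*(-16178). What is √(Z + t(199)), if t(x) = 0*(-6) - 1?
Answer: √58935/3 ≈ 80.922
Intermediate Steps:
Z = 19648/3 (Z = (3470 - 1*(-16178))/3 = (3470 + 16178)/3 = (⅓)*19648 = 19648/3 ≈ 6549.3)
t(x) = -1 (t(x) = 0 - 1 = -1)
√(Z + t(199)) = √(19648/3 - 1) = √(19645/3) = √58935/3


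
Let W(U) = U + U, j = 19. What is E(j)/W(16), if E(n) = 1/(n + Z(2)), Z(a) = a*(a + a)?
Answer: 1/864 ≈ 0.0011574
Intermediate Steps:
Z(a) = 2*a² (Z(a) = a*(2*a) = 2*a²)
W(U) = 2*U
E(n) = 1/(8 + n) (E(n) = 1/(n + 2*2²) = 1/(n + 2*4) = 1/(n + 8) = 1/(8 + n))
E(j)/W(16) = 1/((8 + 19)*((2*16))) = 1/(27*32) = (1/27)*(1/32) = 1/864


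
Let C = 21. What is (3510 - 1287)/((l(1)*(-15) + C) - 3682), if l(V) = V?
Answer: -2223/3676 ≈ -0.60473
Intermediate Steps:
(3510 - 1287)/((l(1)*(-15) + C) - 3682) = (3510 - 1287)/((1*(-15) + 21) - 3682) = 2223/((-15 + 21) - 3682) = 2223/(6 - 3682) = 2223/(-3676) = 2223*(-1/3676) = -2223/3676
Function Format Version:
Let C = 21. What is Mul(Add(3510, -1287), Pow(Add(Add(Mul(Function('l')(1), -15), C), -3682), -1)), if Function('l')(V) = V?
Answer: Rational(-2223, 3676) ≈ -0.60473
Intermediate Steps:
Mul(Add(3510, -1287), Pow(Add(Add(Mul(Function('l')(1), -15), C), -3682), -1)) = Mul(Add(3510, -1287), Pow(Add(Add(Mul(1, -15), 21), -3682), -1)) = Mul(2223, Pow(Add(Add(-15, 21), -3682), -1)) = Mul(2223, Pow(Add(6, -3682), -1)) = Mul(2223, Pow(-3676, -1)) = Mul(2223, Rational(-1, 3676)) = Rational(-2223, 3676)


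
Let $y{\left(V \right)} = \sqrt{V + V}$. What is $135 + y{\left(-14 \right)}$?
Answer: $135 + 2 i \sqrt{7} \approx 135.0 + 5.2915 i$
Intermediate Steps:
$y{\left(V \right)} = \sqrt{2} \sqrt{V}$ ($y{\left(V \right)} = \sqrt{2 V} = \sqrt{2} \sqrt{V}$)
$135 + y{\left(-14 \right)} = 135 + \sqrt{2} \sqrt{-14} = 135 + \sqrt{2} i \sqrt{14} = 135 + 2 i \sqrt{7}$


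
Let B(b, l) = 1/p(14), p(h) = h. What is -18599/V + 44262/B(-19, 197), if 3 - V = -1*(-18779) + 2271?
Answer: 13042170995/21047 ≈ 6.1967e+5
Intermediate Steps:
B(b, l) = 1/14
V = -21047 (V = 3 - (-1*(-18779) + 2271) = 3 - (18779 + 2271) = 3 - 1*21050 = 3 - 21050 = -21047)
-18599/V + 44262/B(-19, 197) = -18599/(-21047) + 44262/(1/14) = -18599*(-1/21047) + 44262*14 = 18599/21047 + 619668 = 13042170995/21047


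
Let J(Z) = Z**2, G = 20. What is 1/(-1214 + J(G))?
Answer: -1/814 ≈ -0.0012285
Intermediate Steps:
1/(-1214 + J(G)) = 1/(-1214 + 20**2) = 1/(-1214 + 400) = 1/(-814) = -1/814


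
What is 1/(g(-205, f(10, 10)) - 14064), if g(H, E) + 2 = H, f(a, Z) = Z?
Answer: -1/14271 ≈ -7.0072e-5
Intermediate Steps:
g(H, E) = -2 + H
1/(g(-205, f(10, 10)) - 14064) = 1/((-2 - 205) - 14064) = 1/(-207 - 14064) = 1/(-14271) = -1/14271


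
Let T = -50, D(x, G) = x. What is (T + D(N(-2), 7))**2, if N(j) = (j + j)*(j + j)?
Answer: 1156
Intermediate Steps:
N(j) = 4*j**2 (N(j) = (2*j)*(2*j) = 4*j**2)
(T + D(N(-2), 7))**2 = (-50 + 4*(-2)**2)**2 = (-50 + 4*4)**2 = (-50 + 16)**2 = (-34)**2 = 1156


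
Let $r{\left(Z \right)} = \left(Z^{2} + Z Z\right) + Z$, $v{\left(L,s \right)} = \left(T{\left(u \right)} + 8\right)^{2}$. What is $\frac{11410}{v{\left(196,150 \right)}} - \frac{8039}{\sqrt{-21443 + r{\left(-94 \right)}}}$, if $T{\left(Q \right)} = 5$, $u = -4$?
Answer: $\frac{11410}{169} + \frac{8039 i \sqrt{3865}}{3865} \approx 67.515 + 129.31 i$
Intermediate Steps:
$v{\left(L,s \right)} = 169$ ($v{\left(L,s \right)} = \left(5 + 8\right)^{2} = 13^{2} = 169$)
$r{\left(Z \right)} = Z + 2 Z^{2}$ ($r{\left(Z \right)} = \left(Z^{2} + Z^{2}\right) + Z = 2 Z^{2} + Z = Z + 2 Z^{2}$)
$\frac{11410}{v{\left(196,150 \right)}} - \frac{8039}{\sqrt{-21443 + r{\left(-94 \right)}}} = \frac{11410}{169} - \frac{8039}{\sqrt{-21443 - 94 \left(1 + 2 \left(-94\right)\right)}} = 11410 \cdot \frac{1}{169} - \frac{8039}{\sqrt{-21443 - 94 \left(1 - 188\right)}} = \frac{11410}{169} - \frac{8039}{\sqrt{-21443 - -17578}} = \frac{11410}{169} - \frac{8039}{\sqrt{-21443 + 17578}} = \frac{11410}{169} - \frac{8039}{\sqrt{-3865}} = \frac{11410}{169} - \frac{8039}{i \sqrt{3865}} = \frac{11410}{169} - 8039 \left(- \frac{i \sqrt{3865}}{3865}\right) = \frac{11410}{169} + \frac{8039 i \sqrt{3865}}{3865}$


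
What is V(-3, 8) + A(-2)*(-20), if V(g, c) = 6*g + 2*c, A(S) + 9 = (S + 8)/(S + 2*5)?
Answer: 163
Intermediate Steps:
A(S) = -9 + (8 + S)/(10 + S) (A(S) = -9 + (S + 8)/(S + 2*5) = -9 + (8 + S)/(S + 10) = -9 + (8 + S)/(10 + S))
V(g, c) = 2*c + 6*g
V(-3, 8) + A(-2)*(-20) = (2*8 + 6*(-3)) + (2*(-41 - 4*(-2))/(10 - 2))*(-20) = (16 - 18) + (2*(-41 + 8)/8)*(-20) = -2 + (2*(1/8)*(-33))*(-20) = -2 - 33/4*(-20) = -2 + 165 = 163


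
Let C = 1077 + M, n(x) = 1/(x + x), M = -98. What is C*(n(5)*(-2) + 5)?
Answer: 23496/5 ≈ 4699.2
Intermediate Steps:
n(x) = 1/(2*x)
C = 979 (C = 1077 - 98 = 979)
C*(n(5)*(-2) + 5) = 979*(((½)/5)*(-2) + 5) = 979*(((½)*(⅕))*(-2) + 5) = 979*((⅒)*(-2) + 5) = 979*(-⅕ + 5) = 979*(24/5) = 23496/5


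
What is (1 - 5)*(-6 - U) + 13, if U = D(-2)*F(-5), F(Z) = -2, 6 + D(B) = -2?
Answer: 101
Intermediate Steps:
D(B) = -8 (D(B) = -6 - 2 = -8)
U = 16 (U = -8*(-2) = 16)
(1 - 5)*(-6 - U) + 13 = (1 - 5)*(-6 - 1*16) + 13 = -4*(-6 - 16) + 13 = -4*(-22) + 13 = 88 + 13 = 101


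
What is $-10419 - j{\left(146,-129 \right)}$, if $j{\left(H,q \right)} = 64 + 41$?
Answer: $-10524$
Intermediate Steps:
$j{\left(H,q \right)} = 105$
$-10419 - j{\left(146,-129 \right)} = -10419 - 105 = -10524$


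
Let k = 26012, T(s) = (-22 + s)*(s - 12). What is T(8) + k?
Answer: 26068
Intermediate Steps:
T(s) = (-22 + s)*(-12 + s)
T(8) + k = (264 + 8² - 34*8) + 26012 = (264 + 64 - 272) + 26012 = 56 + 26012 = 26068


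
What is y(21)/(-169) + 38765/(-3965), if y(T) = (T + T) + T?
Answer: -104632/10309 ≈ -10.150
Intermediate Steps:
y(T) = 3*T (y(T) = 2*T + T = 3*T)
y(21)/(-169) + 38765/(-3965) = (3*21)/(-169) + 38765/(-3965) = 63*(-1/169) + 38765*(-1/3965) = -63/169 - 7753/793 = -104632/10309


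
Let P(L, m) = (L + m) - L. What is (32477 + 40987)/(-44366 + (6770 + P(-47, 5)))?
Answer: -73464/37591 ≈ -1.9543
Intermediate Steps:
P(L, m) = m
(32477 + 40987)/(-44366 + (6770 + P(-47, 5))) = (32477 + 40987)/(-44366 + (6770 + 5)) = 73464/(-44366 + 6775) = 73464/(-37591) = 73464*(-1/37591) = -73464/37591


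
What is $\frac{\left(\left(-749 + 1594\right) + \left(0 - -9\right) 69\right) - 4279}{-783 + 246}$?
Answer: $\frac{2813}{537} \approx 5.2384$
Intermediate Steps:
$\frac{\left(\left(-749 + 1594\right) + \left(0 - -9\right) 69\right) - 4279}{-783 + 246} = \frac{\left(845 + \left(0 + 9\right) 69\right) - 4279}{-537} = \left(\left(845 + 9 \cdot 69\right) - 4279\right) \left(- \frac{1}{537}\right) = \left(\left(845 + 621\right) - 4279\right) \left(- \frac{1}{537}\right) = \left(1466 - 4279\right) \left(- \frac{1}{537}\right) = \left(-2813\right) \left(- \frac{1}{537}\right) = \frac{2813}{537}$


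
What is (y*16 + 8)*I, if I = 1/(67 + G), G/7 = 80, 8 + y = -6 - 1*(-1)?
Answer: -200/627 ≈ -0.31898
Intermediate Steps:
y = -13 (y = -8 + (-6 - 1*(-1)) = -8 + (-6 + 1) = -8 - 5 = -13)
G = 560 (G = 7*80 = 560)
I = 1/627 (I = 1/(67 + 560) = 1/627 ≈ 0.0015949)
(y*16 + 8)*I = (-13*16 + 8)*(1/627) = (-208 + 8)*(1/627) = -200*1/627 = -200/627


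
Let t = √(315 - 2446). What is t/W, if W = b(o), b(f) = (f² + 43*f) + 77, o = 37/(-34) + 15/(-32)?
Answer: 295936*I*√2131/3691457 ≈ 3.7008*I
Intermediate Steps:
o = -847/544 (o = 37*(-1/34) + 15*(-1/32) = -37/34 - 15/32 = -847/544 ≈ -1.5570)
t = I*√2131 (t = √(-2131) = I*√2131 ≈ 46.163*I)
b(f) = 77 + f² + 43*f
W = 3691457/295936 (W = 77 + (-847/544)² + 43*(-847/544) = 77 + 717409/295936 - 36421/544 = 3691457/295936 ≈ 12.474)
t/W = (I*√2131)/(3691457/295936) = (I*√2131)*(295936/3691457) = 295936*I*√2131/3691457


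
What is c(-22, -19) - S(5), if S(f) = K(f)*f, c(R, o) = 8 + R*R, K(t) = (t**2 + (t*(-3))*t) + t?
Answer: 717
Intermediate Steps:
K(t) = t - 2*t**2 (K(t) = (t**2 + (-3*t)*t) + t = (t**2 - 3*t**2) + t = -2*t**2 + t = t - 2*t**2)
c(R, o) = 8 + R**2
S(f) = f**2*(1 - 2*f) (S(f) = (f*(1 - 2*f))*f = f**2*(1 - 2*f))
c(-22, -19) - S(5) = (8 + (-22)**2) - 5**2*(1 - 2*5) = (8 + 484) - 25*(1 - 10) = 492 - 25*(-9) = 492 - 1*(-225) = 492 + 225 = 717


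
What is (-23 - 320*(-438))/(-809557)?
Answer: -140137/809557 ≈ -0.17310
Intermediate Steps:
(-23 - 320*(-438))/(-809557) = (-23 + 140160)*(-1/809557) = 140137*(-1/809557) = -140137/809557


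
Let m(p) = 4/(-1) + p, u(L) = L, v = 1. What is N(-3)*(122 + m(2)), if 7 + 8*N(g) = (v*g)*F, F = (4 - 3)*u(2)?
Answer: -195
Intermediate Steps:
m(p) = -4 + p (m(p) = -1*4 + p = -4 + p)
F = 2 (F = (4 - 3)*2 = 1*2 = 2)
N(g) = -7/8 + g/4 (N(g) = -7/8 + ((1*g)*2)/8 = -7/8 + (g*2)/8 = -7/8 + (2*g)/8 = -7/8 + g/4)
N(-3)*(122 + m(2)) = (-7/8 + (¼)*(-3))*(122 + (-4 + 2)) = (-7/8 - ¾)*(122 - 2) = -13/8*120 = -195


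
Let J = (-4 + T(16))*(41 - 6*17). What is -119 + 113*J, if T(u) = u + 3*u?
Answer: -413699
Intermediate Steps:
T(u) = 4*u
J = -3660 (J = (-4 + 4*16)*(41 - 6*17) = (-4 + 64)*(41 - 102) = 60*(-61) = -3660)
-119 + 113*J = -119 + 113*(-3660) = -119 - 413580 = -413699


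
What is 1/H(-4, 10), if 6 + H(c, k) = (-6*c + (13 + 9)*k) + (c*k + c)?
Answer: 1/194 ≈ 0.0051546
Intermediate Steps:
H(c, k) = -6 - 5*c + 22*k + c*k (H(c, k) = -6 + ((-6*c + (13 + 9)*k) + (c*k + c)) = -6 + ((-6*c + 22*k) + (c + c*k)) = -6 + (-5*c + 22*k + c*k) = -6 - 5*c + 22*k + c*k)
1/H(-4, 10) = 1/(-6 - 5*(-4) + 22*10 - 4*10) = 1/(-6 + 20 + 220 - 40) = 1/194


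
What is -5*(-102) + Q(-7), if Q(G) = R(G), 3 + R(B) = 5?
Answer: 512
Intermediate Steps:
R(B) = 2 (R(B) = -3 + 5 = 2)
Q(G) = 2
-5*(-102) + Q(-7) = -5*(-102) + 2 = 510 + 2 = 512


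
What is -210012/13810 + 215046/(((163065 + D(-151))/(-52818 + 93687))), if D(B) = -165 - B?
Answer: 60668955562164/1125867155 ≈ 53886.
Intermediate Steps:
-210012/13810 + 215046/(((163065 + D(-151))/(-52818 + 93687))) = -210012/13810 + 215046/(((163065 + (-165 - 1*(-151)))/(-52818 + 93687))) = -210012*1/13810 + 215046/(((163065 + (-165 + 151))/40869)) = -105006/6905 + 215046/(((163065 - 14)*(1/40869))) = -105006/6905 + 215046/((163051*(1/40869))) = -105006/6905 + 215046/(163051/40869) = -105006/6905 + 215046*(40869/163051) = -105006/6905 + 8788714974/163051 = 60668955562164/1125867155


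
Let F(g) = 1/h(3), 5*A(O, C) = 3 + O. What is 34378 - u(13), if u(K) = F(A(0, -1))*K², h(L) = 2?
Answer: 68587/2 ≈ 34294.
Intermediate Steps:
A(O, C) = ⅗ + O/5 (A(O, C) = (3 + O)/5 = ⅗ + O/5)
F(g) = ½ (F(g) = 1/2 = ½)
u(K) = K²/2
34378 - u(13) = 34378 - 13²/2 = 34378 - 169/2 = 68587/2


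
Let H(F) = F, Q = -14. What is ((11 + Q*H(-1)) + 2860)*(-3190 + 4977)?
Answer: 5155495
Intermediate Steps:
((11 + Q*H(-1)) + 2860)*(-3190 + 4977) = ((11 - 14*(-1)) + 2860)*(-3190 + 4977) = ((11 + 14) + 2860)*1787 = (25 + 2860)*1787 = 2885*1787 = 5155495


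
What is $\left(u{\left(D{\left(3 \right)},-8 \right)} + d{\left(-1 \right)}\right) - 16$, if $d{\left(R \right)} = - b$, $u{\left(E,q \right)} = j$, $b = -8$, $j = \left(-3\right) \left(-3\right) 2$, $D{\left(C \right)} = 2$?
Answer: $10$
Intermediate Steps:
$j = 18$ ($j = 9 \cdot 2 = 18$)
$u{\left(E,q \right)} = 18$
$d{\left(R \right)} = 8$ ($d{\left(R \right)} = \left(-1\right) \left(-8\right) = 8$)
$\left(u{\left(D{\left(3 \right)},-8 \right)} + d{\left(-1 \right)}\right) - 16 = \left(18 + 8\right) - 16 = 26 - 16 = 10$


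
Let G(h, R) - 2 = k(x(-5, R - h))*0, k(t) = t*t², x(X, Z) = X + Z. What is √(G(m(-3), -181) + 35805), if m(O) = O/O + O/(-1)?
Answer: √35807 ≈ 189.23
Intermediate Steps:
k(t) = t³
m(O) = 1 - O (m(O) = 1 + O*(-1) = 1 - O)
G(h, R) = 2 (G(h, R) = 2 + (-5 + (R - h))³*0 = 2 + (-5 + R - h)³*0 = 2 + 0 = 2)
√(G(m(-3), -181) + 35805) = √(2 + 35805) = √35807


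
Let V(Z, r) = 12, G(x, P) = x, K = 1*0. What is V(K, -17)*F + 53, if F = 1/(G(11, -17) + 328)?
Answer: 5993/113 ≈ 53.035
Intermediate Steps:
K = 0
F = 1/339 (F = 1/(11 + 328) = 1/339 ≈ 0.0029499)
V(K, -17)*F + 53 = 12*(1/339) + 53 = 4/113 + 53 = 5993/113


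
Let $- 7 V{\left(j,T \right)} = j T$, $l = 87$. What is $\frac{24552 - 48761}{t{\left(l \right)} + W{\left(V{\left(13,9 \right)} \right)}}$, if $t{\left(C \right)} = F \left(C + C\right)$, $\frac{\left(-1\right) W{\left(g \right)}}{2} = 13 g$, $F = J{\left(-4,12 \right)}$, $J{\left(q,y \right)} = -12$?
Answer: $\frac{169463}{11574} \approx 14.642$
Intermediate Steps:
$V{\left(j,T \right)} = - \frac{T j}{7}$ ($V{\left(j,T \right)} = - \frac{j T}{7} = - \frac{T j}{7}$)
$F = -12$
$W{\left(g \right)} = - 26 g$ ($W{\left(g \right)} = - 2 \cdot 13 g = - 26 g$)
$t{\left(C \right)} = - 24 C$ ($t{\left(C \right)} = - 12 \left(C + C\right) = - 12 \cdot 2 C = - 24 C$)
$\frac{24552 - 48761}{t{\left(l \right)} + W{\left(V{\left(13,9 \right)} \right)}} = \frac{24552 - 48761}{\left(-24\right) 87 - 26 \left(\left(- \frac{1}{7}\right) 9 \cdot 13\right)} = - \frac{24209}{-2088 - - \frac{3042}{7}} = - \frac{24209}{-2088 + \frac{3042}{7}} = - \frac{24209}{- \frac{11574}{7}} = \left(-24209\right) \left(- \frac{7}{11574}\right) = \frac{169463}{11574}$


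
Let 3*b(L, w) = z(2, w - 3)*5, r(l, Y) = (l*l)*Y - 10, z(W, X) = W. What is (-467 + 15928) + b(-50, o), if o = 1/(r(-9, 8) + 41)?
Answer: 46393/3 ≈ 15464.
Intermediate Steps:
r(l, Y) = -10 + Y*l**2 (r(l, Y) = l**2*Y - 10 = Y*l**2 - 10 = -10 + Y*l**2)
o = 1/679 (o = 1/((-10 + 8*(-9)**2) + 41) = 1/((-10 + 8*81) + 41) = 1/((-10 + 648) + 41) = 1/(638 + 41) = 1/679 ≈ 0.0014728)
b(L, w) = 10/3 (b(L, w) = (2*5)/3 = (1/3)*10 = 10/3)
(-467 + 15928) + b(-50, o) = (-467 + 15928) + 10/3 = 15461 + 10/3 = 46393/3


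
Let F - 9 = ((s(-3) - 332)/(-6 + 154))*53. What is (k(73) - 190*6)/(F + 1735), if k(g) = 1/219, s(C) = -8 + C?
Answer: -36949532/52545327 ≈ -0.70319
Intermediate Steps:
k(g) = 1/219
F = -16847/148 (F = 9 + (((-8 - 3) - 332)/(-6 + 154))*53 = 9 + ((-11 - 332)/148)*53 = 9 - 343*1/148*53 = 9 - 343/148*53 = 9 - 18179/148 = -16847/148 ≈ -113.83)
(k(73) - 190*6)/(F + 1735) = (1/219 - 190*6)/(-16847/148 + 1735) = (1/219 - 1140)/(239933/148) = -249659/219*148/239933 = -36949532/52545327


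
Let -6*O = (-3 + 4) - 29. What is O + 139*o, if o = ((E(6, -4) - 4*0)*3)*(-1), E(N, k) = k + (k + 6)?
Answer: 2516/3 ≈ 838.67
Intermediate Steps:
E(N, k) = 6 + 2*k (E(N, k) = k + (6 + k) = 6 + 2*k)
O = 14/3 (O = -((-3 + 4) - 29)/6 = -(1 - 29)/6 = -⅙*(-28) = 14/3 ≈ 4.6667)
o = 6 (o = (((6 + 2*(-4)) - 4*0)*3)*(-1) = (((6 - 8) + 0)*3)*(-1) = ((-2 + 0)*3)*(-1) = -2*3*(-1) = -6*(-1) = 6)
O + 139*o = 14/3 + 139*6 = 14/3 + 834 = 2516/3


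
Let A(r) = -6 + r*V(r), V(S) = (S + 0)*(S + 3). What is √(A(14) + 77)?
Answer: √3403 ≈ 58.335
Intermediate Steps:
V(S) = S*(3 + S)
A(r) = -6 + r²*(3 + r) (A(r) = -6 + r*(r*(3 + r)) = -6 + r²*(3 + r))
√(A(14) + 77) = √((-6 + 14²*(3 + 14)) + 77) = √((-6 + 196*17) + 77) = √((-6 + 3332) + 77) = √(3326 + 77) = √3403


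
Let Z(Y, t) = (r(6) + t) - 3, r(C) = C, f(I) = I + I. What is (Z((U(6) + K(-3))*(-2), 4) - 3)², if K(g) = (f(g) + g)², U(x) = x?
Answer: 16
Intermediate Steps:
f(I) = 2*I
K(g) = 9*g² (K(g) = (2*g + g)² = (3*g)² = 9*g²)
Z(Y, t) = 3 + t (Z(Y, t) = (6 + t) - 3 = 3 + t)
(Z((U(6) + K(-3))*(-2), 4) - 3)² = ((3 + 4) - 3)² = (7 - 3)² = 4² = 16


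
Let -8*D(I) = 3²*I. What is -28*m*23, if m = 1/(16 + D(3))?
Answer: -5152/101 ≈ -51.010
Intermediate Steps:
D(I) = -9*I/8 (D(I) = -3²*I/8 = -9*I/8)
m = 8/101 (m = 1/(16 - 9/8*3) = 1/(16 - 27/8) = 1/(101/8) = 8/101 ≈ 0.079208)
-28*m*23 = -28*8/101*23 = -224/101*23 = -5152/101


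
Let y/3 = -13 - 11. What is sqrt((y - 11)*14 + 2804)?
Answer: sqrt(1642) ≈ 40.522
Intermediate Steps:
y = -72 (y = 3*(-13 - 11) = 3*(-24) = -72)
sqrt((y - 11)*14 + 2804) = sqrt((-72 - 11)*14 + 2804) = sqrt(-83*14 + 2804) = sqrt(-1162 + 2804) = sqrt(1642)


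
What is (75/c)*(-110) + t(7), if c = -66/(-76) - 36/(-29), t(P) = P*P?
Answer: -119701/31 ≈ -3861.3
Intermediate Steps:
t(P) = P**2
c = 2325/1102 (c = -66*(-1/76) - 36*(-1/29) = 33/38 + 36/29 = 2325/1102 ≈ 2.1098)
(75/c)*(-110) + t(7) = (75/(2325/1102))*(-110) + 7**2 = (75*(1102/2325))*(-110) + 49 = (1102/31)*(-110) + 49 = -121220/31 + 49 = -119701/31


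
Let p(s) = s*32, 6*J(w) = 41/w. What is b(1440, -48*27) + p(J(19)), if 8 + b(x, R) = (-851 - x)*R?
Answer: 169240952/57 ≈ 2.9691e+6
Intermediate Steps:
J(w) = 41/(6*w) (J(w) = (41/w)/6 = 41/(6*w))
p(s) = 32*s
b(x, R) = -8 + R*(-851 - x) (b(x, R) = -8 + (-851 - x)*R = -8 + R*(-851 - x))
b(1440, -48*27) + p(J(19)) = (-8 - (-40848)*27 - 1*(-48*27)*1440) + 32*((41/6)/19) = (-8 - 851*(-1296) - 1*(-1296)*1440) + 32*((41/6)*(1/19)) = (-8 + 1102896 + 1866240) + 32*(41/114) = 2969128 + 656/57 = 169240952/57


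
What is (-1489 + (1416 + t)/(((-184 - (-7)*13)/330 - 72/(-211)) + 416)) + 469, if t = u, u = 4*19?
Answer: -9815244460/9656739 ≈ -1016.4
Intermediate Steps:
u = 76
t = 76
(-1489 + (1416 + t)/(((-184 - (-7)*13)/330 - 72/(-211)) + 416)) + 469 = (-1489 + (1416 + 76)/(((-184 - (-7)*13)/330 - 72/(-211)) + 416)) + 469 = (-1489 + 1492/(((-184 - 1*(-91))*(1/330) - 72*(-1/211)) + 416)) + 469 = (-1489 + 1492/(((-184 + 91)*(1/330) + 72/211) + 416)) + 469 = (-1489 + 1492/((-93*1/330 + 72/211) + 416)) + 469 = (-1489 + 1492/((-31/110 + 72/211) + 416)) + 469 = (-1489 + 1492/(1379/23210 + 416)) + 469 = (-1489 + 1492/(9656739/23210)) + 469 = (-1489 + 1492*(23210/9656739)) + 469 = (-1489 + 34629320/9656739) + 469 = -14344255051/9656739 + 469 = -9815244460/9656739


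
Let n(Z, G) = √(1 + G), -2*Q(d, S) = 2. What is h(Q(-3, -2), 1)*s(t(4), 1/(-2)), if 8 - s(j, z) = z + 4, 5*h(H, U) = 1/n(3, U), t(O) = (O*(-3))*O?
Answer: 9*√2/20 ≈ 0.63640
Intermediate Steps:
Q(d, S) = -1 (Q(d, S) = -½*2 = -1)
t(O) = -3*O² (t(O) = (-3*O)*O = -3*O²)
h(H, U) = 1/(5*√(1 + U)) (h(H, U) = 1/(5*(√(1 + U))) = 1/(5*√(1 + U)))
s(j, z) = 4 - z (s(j, z) = 8 - (z + 4) = 8 - (4 + z) = 8 + (-4 - z) = 4 - z)
h(Q(-3, -2), 1)*s(t(4), 1/(-2)) = (1/(5*√(1 + 1)))*(4 - 1/(-2)) = (1/(5*√2))*(4 - 1*(-½)) = ((√2/2)/5)*(4 + ½) = (√2/10)*(9/2) = 9*√2/20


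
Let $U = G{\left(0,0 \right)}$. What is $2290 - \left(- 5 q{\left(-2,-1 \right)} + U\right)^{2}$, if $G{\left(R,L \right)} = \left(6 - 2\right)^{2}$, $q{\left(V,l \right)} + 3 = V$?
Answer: $609$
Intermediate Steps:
$q{\left(V,l \right)} = -3 + V$
$G{\left(R,L \right)} = 16$ ($G{\left(R,L \right)} = 4^{2} = 16$)
$U = 16$
$2290 - \left(- 5 q{\left(-2,-1 \right)} + U\right)^{2} = 2290 - \left(- 5 \left(-3 - 2\right) + 16\right)^{2} = 2290 - \left(\left(-5\right) \left(-5\right) + 16\right)^{2} = 2290 - \left(25 + 16\right)^{2} = 2290 - 41^{2} = 2290 - 1681 = 609$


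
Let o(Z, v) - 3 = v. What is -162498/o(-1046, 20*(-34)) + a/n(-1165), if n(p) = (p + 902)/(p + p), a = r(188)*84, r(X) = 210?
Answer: 27868249374/178051 ≈ 1.5652e+5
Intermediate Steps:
o(Z, v) = 3 + v
a = 17640 (a = 210*84 = 17640)
n(p) = (902 + p)/(2*p) (n(p) = (902 + p)/((2*p)) = (902 + p)*(1/(2*p)) = (902 + p)/(2*p))
-162498/o(-1046, 20*(-34)) + a/n(-1165) = -162498/(3 + 20*(-34)) + 17640/(((1/2)*(902 - 1165)/(-1165))) = -162498/(3 - 680) + 17640/(((1/2)*(-1/1165)*(-263))) = -162498/(-677) + 17640/(263/2330) = -162498*(-1/677) + 17640*(2330/263) = 162498/677 + 41101200/263 = 27868249374/178051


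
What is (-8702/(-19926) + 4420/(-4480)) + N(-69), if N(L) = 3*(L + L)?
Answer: -925155967/2231712 ≈ -414.55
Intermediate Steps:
N(L) = 6*L (N(L) = 3*(2*L) = 6*L)
(-8702/(-19926) + 4420/(-4480)) + N(-69) = (-8702/(-19926) + 4420/(-4480)) + 6*(-69) = (-8702*(-1/19926) + 4420*(-1/4480)) - 414 = (4351/9963 - 221/224) - 414 = -1227199/2231712 - 414 = -925155967/2231712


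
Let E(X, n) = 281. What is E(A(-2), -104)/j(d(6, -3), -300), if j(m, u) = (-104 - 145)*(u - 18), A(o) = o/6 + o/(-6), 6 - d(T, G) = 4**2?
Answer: 281/79182 ≈ 0.0035488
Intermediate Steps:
d(T, G) = -10 (d(T, G) = 6 - 1*4**2 = 6 - 1*16 = 6 - 16 = -10)
A(o) = 0 (A(o) = o*(1/6) + o*(-1/6) = o/6 - o/6 = 0)
j(m, u) = 4482 - 249*u (j(m, u) = -249*(-18 + u) = 4482 - 249*u)
E(A(-2), -104)/j(d(6, -3), -300) = 281/(4482 - 249*(-300)) = 281/(4482 + 74700) = 281/79182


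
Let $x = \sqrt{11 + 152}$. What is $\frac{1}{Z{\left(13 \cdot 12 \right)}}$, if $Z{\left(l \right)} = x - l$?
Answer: $- \frac{156}{24173} - \frac{\sqrt{163}}{24173} \approx -0.0069816$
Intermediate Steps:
$x = \sqrt{163} \approx 12.767$
$Z{\left(l \right)} = \sqrt{163} - l$
$\frac{1}{Z{\left(13 \cdot 12 \right)}} = \frac{1}{\sqrt{163} - 13 \cdot 12} = \frac{1}{\sqrt{163} - 156} = \frac{1}{-156 + \sqrt{163}}$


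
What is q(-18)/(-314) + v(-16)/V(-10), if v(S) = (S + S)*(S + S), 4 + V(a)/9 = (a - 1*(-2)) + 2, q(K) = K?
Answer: -79979/7065 ≈ -11.320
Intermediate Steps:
V(a) = 9*a (V(a) = -36 + 9*((a - 1*(-2)) + 2) = -36 + 9*((a + 2) + 2) = -36 + 9*((2 + a) + 2) = -36 + 9*(4 + a) = -36 + (36 + 9*a) = 9*a)
v(S) = 4*S² (v(S) = (2*S)*(2*S) = 4*S²)
q(-18)/(-314) + v(-16)/V(-10) = -18/(-314) + (4*(-16)²)/((9*(-10))) = -18*(-1/314) + (4*256)/(-90) = 9/157 + 1024*(-1/90) = 9/157 - 512/45 = -79979/7065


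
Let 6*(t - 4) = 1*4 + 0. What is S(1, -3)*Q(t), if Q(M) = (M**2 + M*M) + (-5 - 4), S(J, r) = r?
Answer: -311/3 ≈ -103.67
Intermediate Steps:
t = 14/3 (t = 4 + (1*4 + 0)/6 = 4 + (4 + 0)/6 = 4 + (1/6)*4 = 4 + 2/3 = 14/3 ≈ 4.6667)
Q(M) = -9 + 2*M**2 (Q(M) = (M**2 + M**2) - 9 = 2*M**2 - 9 = -9 + 2*M**2)
S(1, -3)*Q(t) = -3*(-9 + 2*(14/3)**2) = -3*(-9 + 2*(196/9)) = -3*(-9 + 392/9) = -3*311/9 = -311/3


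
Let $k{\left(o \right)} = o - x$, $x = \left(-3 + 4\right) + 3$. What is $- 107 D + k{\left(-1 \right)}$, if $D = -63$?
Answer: $6736$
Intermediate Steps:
$x = 4$ ($x = 1 + 3 = 4$)
$k{\left(o \right)} = -4 + o$ ($k{\left(o \right)} = o - 4 = -4 + o$)
$- 107 D + k{\left(-1 \right)} = \left(-107\right) \left(-63\right) - 5 = 6741 - 5 = 6736$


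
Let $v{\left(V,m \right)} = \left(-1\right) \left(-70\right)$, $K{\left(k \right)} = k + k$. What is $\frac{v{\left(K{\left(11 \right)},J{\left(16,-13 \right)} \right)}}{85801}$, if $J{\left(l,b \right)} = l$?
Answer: $\frac{70}{85801} \approx 0.00081584$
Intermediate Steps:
$K{\left(k \right)} = 2 k$
$v{\left(V,m \right)} = 70$
$\frac{v{\left(K{\left(11 \right)},J{\left(16,-13 \right)} \right)}}{85801} = \frac{70}{85801}$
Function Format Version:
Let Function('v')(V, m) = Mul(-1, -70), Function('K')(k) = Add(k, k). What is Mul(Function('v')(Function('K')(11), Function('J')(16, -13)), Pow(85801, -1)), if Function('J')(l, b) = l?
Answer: Rational(70, 85801) ≈ 0.00081584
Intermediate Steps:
Function('K')(k) = Mul(2, k)
Function('v')(V, m) = 70
Mul(Function('v')(Function('K')(11), Function('J')(16, -13)), Pow(85801, -1)) = Mul(70, Pow(85801, -1)) = Mul(70, Rational(1, 85801)) = Rational(70, 85801)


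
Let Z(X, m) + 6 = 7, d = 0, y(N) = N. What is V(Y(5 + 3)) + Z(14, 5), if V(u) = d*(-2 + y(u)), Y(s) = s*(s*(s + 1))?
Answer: 1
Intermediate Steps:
Z(X, m) = 1 (Z(X, m) = -6 + 7 = 1)
Y(s) = s**2*(1 + s) (Y(s) = s*(s*(1 + s)) = s**2*(1 + s))
V(u) = 0 (V(u) = 0*(-2 + u) = 0)
V(Y(5 + 3)) + Z(14, 5) = 0 + 1 = 1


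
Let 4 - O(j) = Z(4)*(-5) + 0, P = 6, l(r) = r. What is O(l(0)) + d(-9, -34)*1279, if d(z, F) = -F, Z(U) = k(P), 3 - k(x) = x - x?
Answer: 43505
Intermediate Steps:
k(x) = 3 (k(x) = 3 - (x - x) = 3 - 1*0 = 3 + 0 = 3)
Z(U) = 3
O(j) = 19 (O(j) = 4 - (3*(-5) + 0) = 4 - (-15 + 0) = 4 - 1*(-15) = 4 + 15 = 19)
O(l(0)) + d(-9, -34)*1279 = 19 - 1*(-34)*1279 = 19 + 34*1279 = 19 + 43486 = 43505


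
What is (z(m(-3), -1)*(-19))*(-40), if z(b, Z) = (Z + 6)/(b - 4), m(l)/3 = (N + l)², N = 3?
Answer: -950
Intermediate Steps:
m(l) = 3*(3 + l)²
z(b, Z) = (6 + Z)/(-4 + b)
(z(m(-3), -1)*(-19))*(-40) = (((6 - 1)/(-4 + 3*(3 - 3)²))*(-19))*(-40) = ((5/(-4 + 3*0²))*(-19))*(-40) = ((5/(-4 + 3*0))*(-19))*(-40) = ((5/(-4 + 0))*(-19))*(-40) = ((5/(-4))*(-19))*(-40) = (-¼*5*(-19))*(-40) = -5/4*(-19)*(-40) = (95/4)*(-40) = -950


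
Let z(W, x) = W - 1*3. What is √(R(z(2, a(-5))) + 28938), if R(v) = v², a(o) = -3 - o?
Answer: √28939 ≈ 170.11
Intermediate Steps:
z(W, x) = -3 + W (z(W, x) = W - 3 = -3 + W)
√(R(z(2, a(-5))) + 28938) = √((-3 + 2)² + 28938) = √((-1)² + 28938) = √(1 + 28938) = √28939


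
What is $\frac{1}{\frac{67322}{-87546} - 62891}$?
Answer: $- \frac{43773}{2752961404} \approx -1.59 \cdot 10^{-5}$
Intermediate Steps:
$\frac{1}{\frac{67322}{-87546} - 62891} = \frac{1}{67322 \left(- \frac{1}{87546}\right) - 62891} = \frac{1}{- \frac{33661}{43773} - 62891} = \frac{1}{- \frac{2752961404}{43773}} = - \frac{43773}{2752961404}$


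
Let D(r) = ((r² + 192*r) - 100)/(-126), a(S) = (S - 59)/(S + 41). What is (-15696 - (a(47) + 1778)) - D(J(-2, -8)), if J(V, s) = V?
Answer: -8074685/462 ≈ -17478.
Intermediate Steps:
a(S) = (-59 + S)/(41 + S)
D(r) = 50/63 - 32*r/21 - r²/126 (D(r) = (-100 + r² + 192*r)*(-1/126) = 50/63 - 32*r/21 - r²/126)
(-15696 - (a(47) + 1778)) - D(J(-2, -8)) = (-15696 - ((-59 + 47)/(41 + 47) + 1778)) - (50/63 - 32/21*(-2) - 1/126*(-2)²) = (-15696 - (-12/88 + 1778)) - (50/63 + 64/21 - 1/126*4) = (-15696 - ((1/88)*(-12) + 1778)) - (50/63 + 64/21 - 2/63) = (-15696 - (-3/22 + 1778)) - 1*80/21 = (-15696 - 1*39113/22) - 80/21 = (-15696 - 39113/22) - 80/21 = -384425/22 - 80/21 = -8074685/462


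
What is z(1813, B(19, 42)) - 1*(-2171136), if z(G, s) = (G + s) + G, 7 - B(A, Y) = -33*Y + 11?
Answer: 2176144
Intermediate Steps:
B(A, Y) = -4 + 33*Y (B(A, Y) = 7 - (-33*Y + 11) = 7 - (11 - 33*Y) = 7 + (-11 + 33*Y) = -4 + 33*Y)
z(G, s) = s + 2*G
z(1813, B(19, 42)) - 1*(-2171136) = ((-4 + 33*42) + 2*1813) - 1*(-2171136) = ((-4 + 1386) + 3626) + 2171136 = (1382 + 3626) + 2171136 = 5008 + 2171136 = 2176144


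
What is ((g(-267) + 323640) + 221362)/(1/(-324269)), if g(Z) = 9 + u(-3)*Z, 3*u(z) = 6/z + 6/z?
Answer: -176845611723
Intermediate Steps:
u(z) = 4/z (u(z) = (6/z + 6/z)/3 = (12/z)/3 = 4/z)
g(Z) = 9 - 4*Z/3 (g(Z) = 9 + (4/(-3))*Z = 9 + (4*(-1/3))*Z = 9 - 4*Z/3)
((g(-267) + 323640) + 221362)/(1/(-324269)) = (((9 - 4/3*(-267)) + 323640) + 221362)/(1/(-324269)) = (((9 + 356) + 323640) + 221362)/(-1/324269) = ((365 + 323640) + 221362)*(-324269) = (324005 + 221362)*(-324269) = 545367*(-324269) = -176845611723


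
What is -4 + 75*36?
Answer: 2696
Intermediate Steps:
-4 + 75*36 = -4 + 2700 = 2696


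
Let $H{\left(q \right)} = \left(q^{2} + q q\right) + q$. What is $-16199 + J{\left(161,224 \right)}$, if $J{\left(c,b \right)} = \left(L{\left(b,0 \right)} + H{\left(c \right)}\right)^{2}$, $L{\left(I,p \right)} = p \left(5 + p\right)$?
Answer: $2704295810$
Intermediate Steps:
$H{\left(q \right)} = q + 2 q^{2}$ ($H{\left(q \right)} = \left(q^{2} + q^{2}\right) + q = 2 q^{2} + q = q + 2 q^{2}$)
$J{\left(c,b \right)} = c^{2} \left(1 + 2 c\right)^{2}$ ($J{\left(c,b \right)} = \left(0 \left(5 + 0\right) + c \left(1 + 2 c\right)\right)^{2} = \left(0 \cdot 5 + c \left(1 + 2 c\right)\right)^{2} = \left(0 + c \left(1 + 2 c\right)\right)^{2} = \left(c \left(1 + 2 c\right)\right)^{2} = c^{2} \left(1 + 2 c\right)^{2}$)
$-16199 + J{\left(161,224 \right)} = -16199 + 161^{2} \left(1 + 2 \cdot 161\right)^{2} = -16199 + 25921 \left(1 + 322\right)^{2} = -16199 + 25921 \cdot 323^{2} = -16199 + 25921 \cdot 104329 = -16199 + 2704312009 = 2704295810$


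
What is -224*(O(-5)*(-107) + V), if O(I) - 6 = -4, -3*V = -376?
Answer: 59584/3 ≈ 19861.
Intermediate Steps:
V = 376/3 (V = -1/3*(-376) = 376/3 ≈ 125.33)
O(I) = 2 (O(I) = 6 - 4 = 2)
-224*(O(-5)*(-107) + V) = -224*(2*(-107) + 376/3) = -224*(-214 + 376/3) = -224*(-266/3) = 59584/3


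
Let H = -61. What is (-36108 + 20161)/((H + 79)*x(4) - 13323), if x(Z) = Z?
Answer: 15947/13251 ≈ 1.2035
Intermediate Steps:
(-36108 + 20161)/((H + 79)*x(4) - 13323) = (-36108 + 20161)/((-61 + 79)*4 - 13323) = -15947/(18*4 - 13323) = -15947/(72 - 13323) = -15947/(-13251) = -15947*(-1/13251) = 15947/13251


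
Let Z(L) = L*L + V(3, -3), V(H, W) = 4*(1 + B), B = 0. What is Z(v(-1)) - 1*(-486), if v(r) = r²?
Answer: 491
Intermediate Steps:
V(H, W) = 4 (V(H, W) = 4*(1 + 0) = 4*1 = 4)
Z(L) = 4 + L² (Z(L) = L*L + 4 = L² + 4 = 4 + L²)
Z(v(-1)) - 1*(-486) = (4 + ((-1)²)²) - 1*(-486) = (4 + 1²) + 486 = (4 + 1) + 486 = 5 + 486 = 491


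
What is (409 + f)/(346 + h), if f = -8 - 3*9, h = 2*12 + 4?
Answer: 1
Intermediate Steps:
h = 28 (h = 24 + 4 = 28)
f = -35 (f = -8 - 27 = -35)
(409 + f)/(346 + h) = (409 - 35)/(346 + 28) = 374/374 = 374*(1/374) = 1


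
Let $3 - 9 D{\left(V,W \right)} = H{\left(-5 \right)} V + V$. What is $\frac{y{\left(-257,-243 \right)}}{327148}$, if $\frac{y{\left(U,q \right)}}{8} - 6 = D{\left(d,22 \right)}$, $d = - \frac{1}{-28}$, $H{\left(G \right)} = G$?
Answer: $\frac{800}{5152581} \approx 0.00015526$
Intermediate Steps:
$d = \frac{1}{28}$ ($d = \left(-1\right) \left(- \frac{1}{28}\right) = \frac{1}{28} \approx 0.035714$)
$D{\left(V,W \right)} = \frac{1}{3} + \frac{4 V}{9}$ ($D{\left(V,W \right)} = \frac{1}{3} - \frac{- 5 V + V}{9} = \frac{1}{3} - \frac{\left(-4\right) V}{9} = \frac{1}{3} + \frac{4 V}{9}$)
$y{\left(U,q \right)} = \frac{3200}{63}$ ($y{\left(U,q \right)} = 48 + 8 \left(\frac{1}{3} + \frac{4}{9} \cdot \frac{1}{28}\right) = 48 + 8 \left(\frac{1}{3} + \frac{1}{63}\right) = 48 + 8 \cdot \frac{22}{63} = 48 + \frac{176}{63} = \frac{3200}{63}$)
$\frac{y{\left(-257,-243 \right)}}{327148} = \frac{3200}{63 \cdot 327148} = \frac{3200}{63} \cdot \frac{1}{327148} = \frac{800}{5152581}$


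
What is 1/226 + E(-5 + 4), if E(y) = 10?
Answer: 2261/226 ≈ 10.004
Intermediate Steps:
1/226 + E(-5 + 4) = 1/226 + 10 = 2261/226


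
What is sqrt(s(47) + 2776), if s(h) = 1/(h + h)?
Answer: sqrt(24528830)/94 ≈ 52.688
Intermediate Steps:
s(h) = 1/(2*h)
sqrt(s(47) + 2776) = sqrt((1/2)/47 + 2776) = sqrt((1/2)*(1/47) + 2776) = sqrt(1/94 + 2776) = sqrt(260945/94) = sqrt(24528830)/94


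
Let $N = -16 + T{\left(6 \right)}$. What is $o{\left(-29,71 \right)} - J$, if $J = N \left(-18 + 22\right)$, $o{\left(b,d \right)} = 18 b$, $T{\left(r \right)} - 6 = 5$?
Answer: $-502$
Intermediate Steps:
$T{\left(r \right)} = 11$ ($T{\left(r \right)} = 6 + 5 = 11$)
$N = -5$ ($N = -16 + 11 = -5$)
$J = -20$ ($J = - 5 \left(-18 + 22\right) = \left(-5\right) 4 = -20$)
$o{\left(-29,71 \right)} - J = 18 \left(-29\right) - -20 = -522 + 20 = -502$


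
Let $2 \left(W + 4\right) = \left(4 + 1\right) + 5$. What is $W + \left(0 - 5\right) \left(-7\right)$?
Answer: $36$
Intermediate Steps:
$W = 1$ ($W = -4 + \frac{\left(4 + 1\right) + 5}{2} = -4 + \frac{5 + 5}{2} = -4 + \frac{1}{2} \cdot 10 = -4 + 5 = 1$)
$W + \left(0 - 5\right) \left(-7\right) = 1 + \left(0 - 5\right) \left(-7\right) = 1 - -35 = 1 + 35 = 36$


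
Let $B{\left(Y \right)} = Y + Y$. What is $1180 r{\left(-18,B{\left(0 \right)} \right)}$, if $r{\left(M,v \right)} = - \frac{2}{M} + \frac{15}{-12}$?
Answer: $- \frac{12095}{9} \approx -1343.9$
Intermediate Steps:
$B{\left(Y \right)} = 2 Y$
$r{\left(M,v \right)} = - \frac{5}{4} - \frac{2}{M}$ ($r{\left(M,v \right)} = - \frac{2}{M} + 15 \left(- \frac{1}{12}\right) = - \frac{2}{M} - \frac{5}{4} = - \frac{5}{4} - \frac{2}{M}$)
$1180 r{\left(-18,B{\left(0 \right)} \right)} = 1180 \left(- \frac{5}{4} - \frac{2}{-18}\right) = 1180 \left(- \frac{5}{4} - - \frac{1}{9}\right) = 1180 \left(- \frac{5}{4} + \frac{1}{9}\right) = 1180 \left(- \frac{41}{36}\right) = - \frac{12095}{9}$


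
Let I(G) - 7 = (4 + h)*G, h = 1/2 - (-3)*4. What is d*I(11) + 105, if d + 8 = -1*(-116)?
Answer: 20463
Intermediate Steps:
d = 108 (d = -8 - 1*(-116) = -8 + 116 = 108)
h = 25/2 (h = ½ - 1*(-12) = ½ + 12 = 25/2 ≈ 12.500)
I(G) = 7 + 33*G/2 (I(G) = 7 + (4 + 25/2)*G = 7 + 33*G/2)
d*I(11) + 105 = 108*(7 + (33/2)*11) + 105 = 108*(7 + 363/2) + 105 = 108*(377/2) + 105 = 20358 + 105 = 20463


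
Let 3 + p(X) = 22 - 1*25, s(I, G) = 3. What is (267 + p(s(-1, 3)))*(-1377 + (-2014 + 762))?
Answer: -686169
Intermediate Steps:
p(X) = -6 (p(X) = -3 + (22 - 1*25) = -3 + (22 - 25) = -3 - 3 = -6)
(267 + p(s(-1, 3)))*(-1377 + (-2014 + 762)) = (267 - 6)*(-1377 + (-2014 + 762)) = 261*(-1377 - 1252) = 261*(-2629) = -686169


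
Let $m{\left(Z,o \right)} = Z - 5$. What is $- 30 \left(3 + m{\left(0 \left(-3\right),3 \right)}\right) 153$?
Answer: $9180$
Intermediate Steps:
$m{\left(Z,o \right)} = -5 + Z$
$- 30 \left(3 + m{\left(0 \left(-3\right),3 \right)}\right) 153 = - 30 \left(3 + \left(-5 + 0 \left(-3\right)\right)\right) 153 = - 30 \left(3 + \left(-5 + 0\right)\right) 153 = - 30 \left(3 - 5\right) 153 = \left(-30\right) \left(-2\right) 153 = 60 \cdot 153 = 9180$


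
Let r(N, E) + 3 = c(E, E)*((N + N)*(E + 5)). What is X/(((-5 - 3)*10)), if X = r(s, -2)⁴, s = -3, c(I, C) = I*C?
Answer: -6328125/16 ≈ -3.9551e+5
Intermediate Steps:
c(I, C) = C*I
r(N, E) = -3 + 2*N*E²*(5 + E) (r(N, E) = -3 + (E*E)*((N + N)*(E + 5)) = -3 + E²*((2*N)*(5 + E)) = -3 + E²*(2*N*(5 + E)) = -3 + 2*N*E²*(5 + E))
X = 31640625 (X = (-3 + 2*(-3)*(-2)³ + 10*(-3)*(-2)²)⁴ = (-3 + 2*(-3)*(-8) + 10*(-3)*4)⁴ = (-3 + 48 - 120)⁴ = (-75)⁴ = 31640625)
X/(((-5 - 3)*10)) = 31640625/(((-5 - 3)*10)) = 31640625/((-8*10)) = 31640625/(-80) = 31640625*(-1/80) = -6328125/16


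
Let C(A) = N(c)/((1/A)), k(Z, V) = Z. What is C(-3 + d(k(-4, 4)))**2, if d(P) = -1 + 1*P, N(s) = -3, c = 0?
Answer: 576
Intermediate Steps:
d(P) = -1 + P
C(A) = -3*A
C(-3 + d(k(-4, 4)))**2 = (-3*(-3 + (-1 - 4)))**2 = (-3*(-3 - 5))**2 = (-3*(-8))**2 = 24**2 = 576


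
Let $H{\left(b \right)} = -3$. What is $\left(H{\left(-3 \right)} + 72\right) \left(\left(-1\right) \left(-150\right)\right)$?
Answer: $10350$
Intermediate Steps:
$\left(H{\left(-3 \right)} + 72\right) \left(\left(-1\right) \left(-150\right)\right) = \left(-3 + 72\right) \left(\left(-1\right) \left(-150\right)\right) = 69 \cdot 150 = 10350$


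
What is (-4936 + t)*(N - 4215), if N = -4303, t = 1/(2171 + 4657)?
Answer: 143541106813/3414 ≈ 4.2045e+7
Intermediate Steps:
t = 1/6828 ≈ 0.00014646
(-4936 + t)*(N - 4215) = (-4936 + 1/6828)*(-4303 - 4215) = -33703007/6828*(-8518) = 143541106813/3414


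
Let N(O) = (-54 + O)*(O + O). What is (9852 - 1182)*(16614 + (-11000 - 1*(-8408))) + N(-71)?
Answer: 121588490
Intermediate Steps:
N(O) = 2*O*(-54 + O) (N(O) = (-54 + O)*(2*O) = 2*O*(-54 + O))
(9852 - 1182)*(16614 + (-11000 - 1*(-8408))) + N(-71) = (9852 - 1182)*(16614 + (-11000 - 1*(-8408))) + 2*(-71)*(-54 - 71) = 8670*(16614 + (-11000 + 8408)) + 2*(-71)*(-125) = 8670*(16614 - 2592) + 17750 = 8670*14022 + 17750 = 121570740 + 17750 = 121588490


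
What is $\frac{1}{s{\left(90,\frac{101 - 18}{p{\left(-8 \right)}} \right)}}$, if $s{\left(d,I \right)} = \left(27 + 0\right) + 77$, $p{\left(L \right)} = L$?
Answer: $\frac{1}{104} \approx 0.0096154$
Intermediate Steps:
$s{\left(d,I \right)} = 104$ ($s{\left(d,I \right)} = 27 + 77 = 104$)
$\frac{1}{s{\left(90,\frac{101 - 18}{p{\left(-8 \right)}} \right)}} = \frac{1}{104}$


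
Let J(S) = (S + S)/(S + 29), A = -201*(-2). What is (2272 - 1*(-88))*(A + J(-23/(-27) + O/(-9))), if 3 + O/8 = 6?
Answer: 348064600/367 ≈ 9.4841e+5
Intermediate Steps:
O = 24 (O = -24 + 8*6 = -24 + 48 = 24)
A = 402
J(S) = 2*S/(29 + S) (J(S) = (2*S)/(29 + S) = 2*S/(29 + S))
(2272 - 1*(-88))*(A + J(-23/(-27) + O/(-9))) = (2272 - 1*(-88))*(402 + 2*(-23/(-27) + 24/(-9))/(29 + (-23/(-27) + 24/(-9)))) = (2272 + 88)*(402 + 2*(-23*(-1/27) + 24*(-⅑))/(29 + (-23*(-1/27) + 24*(-⅑)))) = 2360*(402 + 2*(23/27 - 8/3)/(29 + (23/27 - 8/3))) = 2360*(402 + 2*(-49/27)/(29 - 49/27)) = 2360*(402 + 2*(-49/27)/(734/27)) = 2360*(402 + 2*(-49/27)*(27/734)) = 2360*(402 - 49/367) = 2360*(147485/367) = 348064600/367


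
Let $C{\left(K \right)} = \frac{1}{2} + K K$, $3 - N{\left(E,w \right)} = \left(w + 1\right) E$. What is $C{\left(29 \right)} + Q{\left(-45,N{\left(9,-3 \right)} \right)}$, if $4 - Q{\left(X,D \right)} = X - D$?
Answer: $\frac{1823}{2} \approx 911.5$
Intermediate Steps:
$N{\left(E,w \right)} = 3 - E \left(1 + w\right)$ ($N{\left(E,w \right)} = 3 - \left(w + 1\right) E = 3 - \left(1 + w\right) E = 3 - E \left(1 + w\right)$)
$C{\left(K \right)} = \frac{1}{2} + K^{2}$
$Q{\left(X,D \right)} = 4 + D - X$ ($Q{\left(X,D \right)} = 4 - \left(X - D\right) = 4 + \left(D - X\right) = 4 + D - X$)
$C{\left(29 \right)} + Q{\left(-45,N{\left(9,-3 \right)} \right)} = \left(\frac{1}{2} + 29^{2}\right) - -70 = \left(\frac{1}{2} + 841\right) + \left(4 + \left(3 - 9 + 27\right) + 45\right) = \frac{1683}{2} + \left(4 + 21 + 45\right) = \frac{1683}{2} + 70 = \frac{1823}{2}$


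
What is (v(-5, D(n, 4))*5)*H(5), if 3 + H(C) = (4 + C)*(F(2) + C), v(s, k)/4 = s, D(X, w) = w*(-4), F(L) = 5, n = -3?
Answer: -8700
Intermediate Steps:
D(X, w) = -4*w
v(s, k) = 4*s
H(C) = -3 + (4 + C)*(5 + C)
(v(-5, D(n, 4))*5)*H(5) = ((4*(-5))*5)*(17 + 5² + 9*5) = (-20*5)*(17 + 25 + 45) = -100*87 = -8700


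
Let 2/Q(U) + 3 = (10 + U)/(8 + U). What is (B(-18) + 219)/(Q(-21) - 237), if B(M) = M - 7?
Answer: -2716/3331 ≈ -0.81537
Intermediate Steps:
B(M) = -7 + M
Q(U) = 2/(-3 + (10 + U)/(8 + U))
(B(-18) + 219)/(Q(-21) - 237) = ((-7 - 18) + 219)/((-8 - 1*(-21))/(7 - 21) - 237) = (-25 + 219)/((-8 + 21)/(-14) - 237) = 194/(-1/14*13 - 237) = 194/(-13/14 - 237) = 194/(-3331/14) = 194*(-14/3331) = -2716/3331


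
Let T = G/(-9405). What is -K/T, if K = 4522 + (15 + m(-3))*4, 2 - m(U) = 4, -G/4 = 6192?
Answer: -2389915/1376 ≈ -1736.9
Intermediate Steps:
G = -24768 (G = -4*6192 = -24768)
m(U) = -2 (m(U) = 2 - 1*4 = 2 - 4 = -2)
T = 2752/1045 (T = -24768/(-9405) = -24768*(-1/9405) = 2752/1045 ≈ 2.6335)
K = 4574 (K = 4522 + (15 - 2)*4 = 4522 + 13*4 = 4522 + 52 = 4574)
-K/T = -4574/2752/1045 = -4574*1045/2752 = -1*2389915/1376 = -2389915/1376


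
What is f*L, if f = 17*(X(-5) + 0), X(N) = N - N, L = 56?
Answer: 0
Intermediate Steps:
X(N) = 0
f = 0 (f = 17*(0 + 0) = 17*0 = 0)
f*L = 0*56 = 0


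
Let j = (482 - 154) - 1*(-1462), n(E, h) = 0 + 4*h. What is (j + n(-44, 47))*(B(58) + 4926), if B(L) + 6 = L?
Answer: 9846484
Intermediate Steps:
B(L) = -6 + L
n(E, h) = 4*h
j = 1790 (j = 328 + 1462 = 1790)
(j + n(-44, 47))*(B(58) + 4926) = (1790 + 4*47)*((-6 + 58) + 4926) = (1790 + 188)*(52 + 4926) = 1978*4978 = 9846484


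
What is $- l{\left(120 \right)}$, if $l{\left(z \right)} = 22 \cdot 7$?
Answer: $-154$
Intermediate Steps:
$l{\left(z \right)} = 154$
$- l{\left(120 \right)} = \left(-1\right) 154 = -154$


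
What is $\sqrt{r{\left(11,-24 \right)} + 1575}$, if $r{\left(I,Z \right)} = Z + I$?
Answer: $\sqrt{1562} \approx 39.522$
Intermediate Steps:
$r{\left(I,Z \right)} = I + Z$
$\sqrt{r{\left(11,-24 \right)} + 1575} = \sqrt{\left(11 - 24\right) + 1575} = \sqrt{-13 + 1575} = \sqrt{1562}$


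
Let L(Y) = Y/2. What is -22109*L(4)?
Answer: -44218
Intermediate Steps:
L(Y) = Y/2 (L(Y) = Y*(1/2) = Y/2)
-22109*L(4) = -22109*4/2 = -22109*2 = -44218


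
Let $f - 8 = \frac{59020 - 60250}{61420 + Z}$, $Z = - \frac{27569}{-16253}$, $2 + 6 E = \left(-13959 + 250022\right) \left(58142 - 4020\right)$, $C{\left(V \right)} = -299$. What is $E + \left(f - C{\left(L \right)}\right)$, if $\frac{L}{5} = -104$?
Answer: $\frac{6377157852254605957}{2994860487} \approx 2.1294 \cdot 10^{9}$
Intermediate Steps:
$L = -520$ ($L = 5 \left(-104\right) = -520$)
$E = \frac{6388100842}{3}$ ($E = - \frac{1}{3} + \frac{\left(-13959 + 250022\right) \left(58142 - 4020\right)}{6} = - \frac{1}{3} + \frac{236063 \cdot 54122}{6} = - \frac{1}{3} + \frac{1}{6} \cdot 12776201686 = - \frac{1}{3} + \frac{6388100843}{3} = \frac{6388100842}{3} \approx 2.1294 \cdot 10^{9}$)
$Z = \frac{27569}{16253}$ ($Z = \left(-27569\right) \left(- \frac{1}{16253}\right) = \frac{27569}{16253} \approx 1.6962$)
$f = \frac{7966303442}{998286829}$ ($f = 8 + \frac{59020 - 60250}{61420 + \frac{27569}{16253}} = 8 - \frac{1230}{\frac{998286829}{16253}} = 8 - \frac{19991190}{998286829} = \frac{7966303442}{998286829} \approx 7.98$)
$E + \left(f - C{\left(L \right)}\right) = \frac{6388100842}{3} + \left(\frac{7966303442}{998286829} - -299\right) = \frac{6388100842}{3} + \left(\frac{7966303442}{998286829} + 299\right) = \frac{6388100842}{3} + \frac{306454065313}{998286829} = \frac{6377157852254605957}{2994860487}$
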